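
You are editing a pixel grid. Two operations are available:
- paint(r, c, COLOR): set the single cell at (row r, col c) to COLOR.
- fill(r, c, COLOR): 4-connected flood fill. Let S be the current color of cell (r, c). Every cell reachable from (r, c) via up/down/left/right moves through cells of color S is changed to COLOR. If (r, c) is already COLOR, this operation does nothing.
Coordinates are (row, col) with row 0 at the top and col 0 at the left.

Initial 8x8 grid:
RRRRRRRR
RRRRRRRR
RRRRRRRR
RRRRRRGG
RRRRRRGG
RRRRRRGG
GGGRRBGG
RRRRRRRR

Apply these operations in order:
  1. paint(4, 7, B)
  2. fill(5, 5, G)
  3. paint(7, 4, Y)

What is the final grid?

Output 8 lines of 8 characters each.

Answer: GGGGGGGG
GGGGGGGG
GGGGGGGG
GGGGGGGG
GGGGGGGB
GGGGGGGG
GGGGGBGG
GGGGYGGG

Derivation:
After op 1 paint(4,7,B):
RRRRRRRR
RRRRRRRR
RRRRRRRR
RRRRRRGG
RRRRRRGB
RRRRRRGG
GGGRRBGG
RRRRRRRR
After op 2 fill(5,5,G) [52 cells changed]:
GGGGGGGG
GGGGGGGG
GGGGGGGG
GGGGGGGG
GGGGGGGB
GGGGGGGG
GGGGGBGG
GGGGGGGG
After op 3 paint(7,4,Y):
GGGGGGGG
GGGGGGGG
GGGGGGGG
GGGGGGGG
GGGGGGGB
GGGGGGGG
GGGGGBGG
GGGGYGGG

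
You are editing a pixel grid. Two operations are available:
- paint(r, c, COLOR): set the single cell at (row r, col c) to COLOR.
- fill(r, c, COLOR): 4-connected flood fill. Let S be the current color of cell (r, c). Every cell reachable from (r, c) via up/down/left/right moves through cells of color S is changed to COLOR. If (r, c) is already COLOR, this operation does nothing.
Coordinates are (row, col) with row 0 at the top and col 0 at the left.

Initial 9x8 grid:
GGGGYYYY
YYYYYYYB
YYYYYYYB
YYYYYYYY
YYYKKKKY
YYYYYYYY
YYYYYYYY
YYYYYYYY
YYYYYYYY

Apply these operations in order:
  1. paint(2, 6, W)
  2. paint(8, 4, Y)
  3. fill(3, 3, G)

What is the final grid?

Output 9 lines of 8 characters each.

Answer: GGGGGGGG
GGGGGGGB
GGGGGGWB
GGGGGGGG
GGGKKKKG
GGGGGGGG
GGGGGGGG
GGGGGGGG
GGGGGGGG

Derivation:
After op 1 paint(2,6,W):
GGGGYYYY
YYYYYYYB
YYYYYYWB
YYYYYYYY
YYYKKKKY
YYYYYYYY
YYYYYYYY
YYYYYYYY
YYYYYYYY
After op 2 paint(8,4,Y):
GGGGYYYY
YYYYYYYB
YYYYYYWB
YYYYYYYY
YYYKKKKY
YYYYYYYY
YYYYYYYY
YYYYYYYY
YYYYYYYY
After op 3 fill(3,3,G) [61 cells changed]:
GGGGGGGG
GGGGGGGB
GGGGGGWB
GGGGGGGG
GGGKKKKG
GGGGGGGG
GGGGGGGG
GGGGGGGG
GGGGGGGG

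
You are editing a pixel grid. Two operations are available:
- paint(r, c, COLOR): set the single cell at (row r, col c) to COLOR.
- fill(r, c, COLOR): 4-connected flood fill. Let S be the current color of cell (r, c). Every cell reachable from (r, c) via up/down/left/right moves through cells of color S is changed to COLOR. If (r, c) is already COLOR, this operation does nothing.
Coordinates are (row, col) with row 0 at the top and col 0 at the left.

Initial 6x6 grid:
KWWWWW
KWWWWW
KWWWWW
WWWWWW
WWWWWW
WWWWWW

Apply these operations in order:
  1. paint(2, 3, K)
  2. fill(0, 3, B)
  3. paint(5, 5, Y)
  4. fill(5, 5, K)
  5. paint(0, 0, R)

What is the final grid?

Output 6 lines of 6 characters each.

After op 1 paint(2,3,K):
KWWWWW
KWWWWW
KWWKWW
WWWWWW
WWWWWW
WWWWWW
After op 2 fill(0,3,B) [32 cells changed]:
KBBBBB
KBBBBB
KBBKBB
BBBBBB
BBBBBB
BBBBBB
After op 3 paint(5,5,Y):
KBBBBB
KBBBBB
KBBKBB
BBBBBB
BBBBBB
BBBBBY
After op 4 fill(5,5,K) [1 cells changed]:
KBBBBB
KBBBBB
KBBKBB
BBBBBB
BBBBBB
BBBBBK
After op 5 paint(0,0,R):
RBBBBB
KBBBBB
KBBKBB
BBBBBB
BBBBBB
BBBBBK

Answer: RBBBBB
KBBBBB
KBBKBB
BBBBBB
BBBBBB
BBBBBK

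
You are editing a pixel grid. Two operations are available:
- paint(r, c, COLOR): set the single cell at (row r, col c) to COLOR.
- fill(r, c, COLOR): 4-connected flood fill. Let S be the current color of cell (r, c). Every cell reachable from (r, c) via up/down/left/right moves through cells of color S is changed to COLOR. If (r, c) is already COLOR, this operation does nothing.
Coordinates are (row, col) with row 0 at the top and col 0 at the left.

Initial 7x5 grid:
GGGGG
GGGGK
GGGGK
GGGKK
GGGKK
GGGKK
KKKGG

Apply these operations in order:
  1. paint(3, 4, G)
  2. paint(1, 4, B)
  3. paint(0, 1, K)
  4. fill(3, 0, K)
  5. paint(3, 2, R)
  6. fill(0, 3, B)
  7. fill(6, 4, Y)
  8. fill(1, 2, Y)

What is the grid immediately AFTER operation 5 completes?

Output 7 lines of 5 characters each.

Answer: KKKKK
KKKKB
KKKKK
KKRKG
KKKKK
KKKKK
KKKGG

Derivation:
After op 1 paint(3,4,G):
GGGGG
GGGGK
GGGGK
GGGKG
GGGKK
GGGKK
KKKGG
After op 2 paint(1,4,B):
GGGGG
GGGGB
GGGGK
GGGKG
GGGKK
GGGKK
KKKGG
After op 3 paint(0,1,K):
GKGGG
GGGGB
GGGGK
GGGKG
GGGKK
GGGKK
KKKGG
After op 4 fill(3,0,K) [21 cells changed]:
KKKKK
KKKKB
KKKKK
KKKKG
KKKKK
KKKKK
KKKGG
After op 5 paint(3,2,R):
KKKKK
KKKKB
KKKKK
KKRKG
KKKKK
KKKKK
KKKGG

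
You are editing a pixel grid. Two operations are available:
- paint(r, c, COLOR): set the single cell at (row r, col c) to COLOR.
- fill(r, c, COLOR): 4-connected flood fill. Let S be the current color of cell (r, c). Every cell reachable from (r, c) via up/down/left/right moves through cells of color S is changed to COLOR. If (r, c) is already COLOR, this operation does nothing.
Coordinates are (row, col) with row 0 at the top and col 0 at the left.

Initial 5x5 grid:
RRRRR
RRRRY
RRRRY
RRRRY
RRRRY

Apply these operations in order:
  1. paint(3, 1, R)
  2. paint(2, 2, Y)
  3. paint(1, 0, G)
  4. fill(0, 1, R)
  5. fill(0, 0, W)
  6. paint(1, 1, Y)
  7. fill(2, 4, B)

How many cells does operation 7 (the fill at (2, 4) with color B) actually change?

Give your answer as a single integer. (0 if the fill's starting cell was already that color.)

Answer: 4

Derivation:
After op 1 paint(3,1,R):
RRRRR
RRRRY
RRRRY
RRRRY
RRRRY
After op 2 paint(2,2,Y):
RRRRR
RRRRY
RRYRY
RRRRY
RRRRY
After op 3 paint(1,0,G):
RRRRR
GRRRY
RRYRY
RRRRY
RRRRY
After op 4 fill(0,1,R) [0 cells changed]:
RRRRR
GRRRY
RRYRY
RRRRY
RRRRY
After op 5 fill(0,0,W) [19 cells changed]:
WWWWW
GWWWY
WWYWY
WWWWY
WWWWY
After op 6 paint(1,1,Y):
WWWWW
GYWWY
WWYWY
WWWWY
WWWWY
After op 7 fill(2,4,B) [4 cells changed]:
WWWWW
GYWWB
WWYWB
WWWWB
WWWWB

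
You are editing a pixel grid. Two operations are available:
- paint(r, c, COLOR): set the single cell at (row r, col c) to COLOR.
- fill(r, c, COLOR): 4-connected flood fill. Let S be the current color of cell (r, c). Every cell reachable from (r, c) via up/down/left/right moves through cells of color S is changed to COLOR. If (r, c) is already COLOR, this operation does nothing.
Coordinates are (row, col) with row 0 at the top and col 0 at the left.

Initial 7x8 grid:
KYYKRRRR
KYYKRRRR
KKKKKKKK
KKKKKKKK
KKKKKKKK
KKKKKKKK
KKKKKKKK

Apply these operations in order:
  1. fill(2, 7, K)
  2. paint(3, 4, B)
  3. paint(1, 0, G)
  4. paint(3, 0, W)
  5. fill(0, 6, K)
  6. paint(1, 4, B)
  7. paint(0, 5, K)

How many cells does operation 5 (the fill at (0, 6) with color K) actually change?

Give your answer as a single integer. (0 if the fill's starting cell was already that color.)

Answer: 8

Derivation:
After op 1 fill(2,7,K) [0 cells changed]:
KYYKRRRR
KYYKRRRR
KKKKKKKK
KKKKKKKK
KKKKKKKK
KKKKKKKK
KKKKKKKK
After op 2 paint(3,4,B):
KYYKRRRR
KYYKRRRR
KKKKKKKK
KKKKBKKK
KKKKKKKK
KKKKKKKK
KKKKKKKK
After op 3 paint(1,0,G):
KYYKRRRR
GYYKRRRR
KKKKKKKK
KKKKBKKK
KKKKKKKK
KKKKKKKK
KKKKKKKK
After op 4 paint(3,0,W):
KYYKRRRR
GYYKRRRR
KKKKKKKK
WKKKBKKK
KKKKKKKK
KKKKKKKK
KKKKKKKK
After op 5 fill(0,6,K) [8 cells changed]:
KYYKKKKK
GYYKKKKK
KKKKKKKK
WKKKBKKK
KKKKKKKK
KKKKKKKK
KKKKKKKK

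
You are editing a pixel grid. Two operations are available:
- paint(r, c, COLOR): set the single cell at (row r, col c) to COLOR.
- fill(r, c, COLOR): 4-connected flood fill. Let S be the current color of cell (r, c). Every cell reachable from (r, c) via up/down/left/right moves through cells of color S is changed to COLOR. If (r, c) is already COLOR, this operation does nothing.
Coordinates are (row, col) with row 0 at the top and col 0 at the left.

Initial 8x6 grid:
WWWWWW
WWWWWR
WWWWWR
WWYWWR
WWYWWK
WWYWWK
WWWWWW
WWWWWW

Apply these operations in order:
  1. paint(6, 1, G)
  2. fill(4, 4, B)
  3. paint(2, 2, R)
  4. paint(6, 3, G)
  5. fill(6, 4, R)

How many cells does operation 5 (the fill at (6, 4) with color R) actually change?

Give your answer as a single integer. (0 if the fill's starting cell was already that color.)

After op 1 paint(6,1,G):
WWWWWW
WWWWWR
WWWWWR
WWYWWR
WWYWWK
WWYWWK
WGWWWW
WWWWWW
After op 2 fill(4,4,B) [39 cells changed]:
BBBBBB
BBBBBR
BBBBBR
BBYBBR
BBYBBK
BBYBBK
BGBBBB
BBBBBB
After op 3 paint(2,2,R):
BBBBBB
BBBBBR
BBRBBR
BBYBBR
BBYBBK
BBYBBK
BGBBBB
BBBBBB
After op 4 paint(6,3,G):
BBBBBB
BBBBBR
BBRBBR
BBYBBR
BBYBBK
BBYBBK
BGBGBB
BBBBBB
After op 5 fill(6,4,R) [37 cells changed]:
RRRRRR
RRRRRR
RRRRRR
RRYRRR
RRYRRK
RRYRRK
RGRGRR
RRRRRR

Answer: 37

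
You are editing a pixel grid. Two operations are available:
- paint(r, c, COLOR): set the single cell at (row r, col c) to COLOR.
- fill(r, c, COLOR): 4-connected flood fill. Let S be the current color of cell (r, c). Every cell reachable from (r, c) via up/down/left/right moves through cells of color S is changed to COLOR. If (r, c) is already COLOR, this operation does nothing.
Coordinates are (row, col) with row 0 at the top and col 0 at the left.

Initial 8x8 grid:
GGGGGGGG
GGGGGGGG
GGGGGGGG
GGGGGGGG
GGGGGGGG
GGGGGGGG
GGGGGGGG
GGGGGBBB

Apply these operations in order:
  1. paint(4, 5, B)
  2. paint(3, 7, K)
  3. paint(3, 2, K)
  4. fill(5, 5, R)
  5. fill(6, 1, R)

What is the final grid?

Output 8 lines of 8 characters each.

Answer: RRRRRRRR
RRRRRRRR
RRRRRRRR
RRKRRRRK
RRRRRBRR
RRRRRRRR
RRRRRRRR
RRRRRBBB

Derivation:
After op 1 paint(4,5,B):
GGGGGGGG
GGGGGGGG
GGGGGGGG
GGGGGGGG
GGGGGBGG
GGGGGGGG
GGGGGGGG
GGGGGBBB
After op 2 paint(3,7,K):
GGGGGGGG
GGGGGGGG
GGGGGGGG
GGGGGGGK
GGGGGBGG
GGGGGGGG
GGGGGGGG
GGGGGBBB
After op 3 paint(3,2,K):
GGGGGGGG
GGGGGGGG
GGGGGGGG
GGKGGGGK
GGGGGBGG
GGGGGGGG
GGGGGGGG
GGGGGBBB
After op 4 fill(5,5,R) [58 cells changed]:
RRRRRRRR
RRRRRRRR
RRRRRRRR
RRKRRRRK
RRRRRBRR
RRRRRRRR
RRRRRRRR
RRRRRBBB
After op 5 fill(6,1,R) [0 cells changed]:
RRRRRRRR
RRRRRRRR
RRRRRRRR
RRKRRRRK
RRRRRBRR
RRRRRRRR
RRRRRRRR
RRRRRBBB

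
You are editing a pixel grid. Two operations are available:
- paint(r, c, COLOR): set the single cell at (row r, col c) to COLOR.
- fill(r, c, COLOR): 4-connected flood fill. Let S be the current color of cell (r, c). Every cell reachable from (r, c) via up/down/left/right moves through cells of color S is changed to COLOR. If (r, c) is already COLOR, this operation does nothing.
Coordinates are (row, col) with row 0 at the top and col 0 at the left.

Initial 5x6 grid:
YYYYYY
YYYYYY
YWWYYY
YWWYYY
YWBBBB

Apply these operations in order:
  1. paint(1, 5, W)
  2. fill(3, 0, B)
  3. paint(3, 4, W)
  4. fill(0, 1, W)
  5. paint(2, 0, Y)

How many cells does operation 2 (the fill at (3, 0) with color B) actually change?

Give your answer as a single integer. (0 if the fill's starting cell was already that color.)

After op 1 paint(1,5,W):
YYYYYY
YYYYYW
YWWYYY
YWWYYY
YWBBBB
After op 2 fill(3,0,B) [20 cells changed]:
BBBBBB
BBBBBW
BWWBBB
BWWBBB
BWBBBB

Answer: 20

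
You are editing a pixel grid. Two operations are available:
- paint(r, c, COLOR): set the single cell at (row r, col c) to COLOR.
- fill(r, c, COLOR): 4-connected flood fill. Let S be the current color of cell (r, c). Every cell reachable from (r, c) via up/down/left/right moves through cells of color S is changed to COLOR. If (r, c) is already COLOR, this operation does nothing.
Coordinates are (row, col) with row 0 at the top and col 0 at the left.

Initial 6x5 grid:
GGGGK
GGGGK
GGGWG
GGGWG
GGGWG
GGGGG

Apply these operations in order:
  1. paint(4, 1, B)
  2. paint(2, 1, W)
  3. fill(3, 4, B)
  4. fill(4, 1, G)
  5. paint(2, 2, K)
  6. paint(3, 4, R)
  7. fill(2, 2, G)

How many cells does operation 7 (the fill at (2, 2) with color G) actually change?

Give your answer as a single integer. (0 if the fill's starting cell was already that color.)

After op 1 paint(4,1,B):
GGGGK
GGGGK
GGGWG
GGGWG
GBGWG
GGGGG
After op 2 paint(2,1,W):
GGGGK
GGGGK
GWGWG
GGGWG
GBGWG
GGGGG
After op 3 fill(3,4,B) [23 cells changed]:
BBBBK
BBBBK
BWBWB
BBBWB
BBBWB
BBBBB
After op 4 fill(4,1,G) [24 cells changed]:
GGGGK
GGGGK
GWGWG
GGGWG
GGGWG
GGGGG
After op 5 paint(2,2,K):
GGGGK
GGGGK
GWKWG
GGGWG
GGGWG
GGGGG
After op 6 paint(3,4,R):
GGGGK
GGGGK
GWKWG
GGGWR
GGGWG
GGGGG
After op 7 fill(2,2,G) [1 cells changed]:
GGGGK
GGGGK
GWGWG
GGGWR
GGGWG
GGGGG

Answer: 1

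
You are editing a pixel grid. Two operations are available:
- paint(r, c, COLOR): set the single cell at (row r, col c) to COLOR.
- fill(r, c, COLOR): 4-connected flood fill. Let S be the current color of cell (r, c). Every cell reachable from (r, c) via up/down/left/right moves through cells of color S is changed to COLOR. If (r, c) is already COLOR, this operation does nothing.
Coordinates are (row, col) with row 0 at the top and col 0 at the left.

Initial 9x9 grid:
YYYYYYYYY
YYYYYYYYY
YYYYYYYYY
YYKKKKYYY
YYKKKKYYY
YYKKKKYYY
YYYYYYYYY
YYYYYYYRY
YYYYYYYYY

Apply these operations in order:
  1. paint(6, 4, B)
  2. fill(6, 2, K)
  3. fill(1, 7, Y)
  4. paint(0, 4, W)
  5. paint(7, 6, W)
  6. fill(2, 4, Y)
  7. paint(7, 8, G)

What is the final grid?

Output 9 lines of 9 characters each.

Answer: YYYYWYYYY
YYYYYYYYY
YYYYYYYYY
YYYYYYYYY
YYYYYYYYY
YYYYYYYYY
YYYYBYYYY
YYYYYYWRG
YYYYYYYYY

Derivation:
After op 1 paint(6,4,B):
YYYYYYYYY
YYYYYYYYY
YYYYYYYYY
YYKKKKYYY
YYKKKKYYY
YYKKKKYYY
YYYYBYYYY
YYYYYYYRY
YYYYYYYYY
After op 2 fill(6,2,K) [67 cells changed]:
KKKKKKKKK
KKKKKKKKK
KKKKKKKKK
KKKKKKKKK
KKKKKKKKK
KKKKKKKKK
KKKKBKKKK
KKKKKKKRK
KKKKKKKKK
After op 3 fill(1,7,Y) [79 cells changed]:
YYYYYYYYY
YYYYYYYYY
YYYYYYYYY
YYYYYYYYY
YYYYYYYYY
YYYYYYYYY
YYYYBYYYY
YYYYYYYRY
YYYYYYYYY
After op 4 paint(0,4,W):
YYYYWYYYY
YYYYYYYYY
YYYYYYYYY
YYYYYYYYY
YYYYYYYYY
YYYYYYYYY
YYYYBYYYY
YYYYYYYRY
YYYYYYYYY
After op 5 paint(7,6,W):
YYYYWYYYY
YYYYYYYYY
YYYYYYYYY
YYYYYYYYY
YYYYYYYYY
YYYYYYYYY
YYYYBYYYY
YYYYYYWRY
YYYYYYYYY
After op 6 fill(2,4,Y) [0 cells changed]:
YYYYWYYYY
YYYYYYYYY
YYYYYYYYY
YYYYYYYYY
YYYYYYYYY
YYYYYYYYY
YYYYBYYYY
YYYYYYWRY
YYYYYYYYY
After op 7 paint(7,8,G):
YYYYWYYYY
YYYYYYYYY
YYYYYYYYY
YYYYYYYYY
YYYYYYYYY
YYYYYYYYY
YYYYBYYYY
YYYYYYWRG
YYYYYYYYY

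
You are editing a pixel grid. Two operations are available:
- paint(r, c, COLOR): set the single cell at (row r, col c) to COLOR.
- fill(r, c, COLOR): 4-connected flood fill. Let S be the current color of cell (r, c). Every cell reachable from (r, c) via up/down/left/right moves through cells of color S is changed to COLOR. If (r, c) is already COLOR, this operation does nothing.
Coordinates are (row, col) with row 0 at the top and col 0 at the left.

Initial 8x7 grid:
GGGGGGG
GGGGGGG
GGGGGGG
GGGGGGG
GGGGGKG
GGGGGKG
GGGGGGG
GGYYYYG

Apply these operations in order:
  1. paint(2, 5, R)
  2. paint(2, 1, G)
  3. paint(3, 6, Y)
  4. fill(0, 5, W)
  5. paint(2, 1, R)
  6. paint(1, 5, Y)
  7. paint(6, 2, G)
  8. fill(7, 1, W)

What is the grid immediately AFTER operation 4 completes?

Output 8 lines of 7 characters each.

After op 1 paint(2,5,R):
GGGGGGG
GGGGGGG
GGGGGRG
GGGGGGG
GGGGGKG
GGGGGKG
GGGGGGG
GGYYYYG
After op 2 paint(2,1,G):
GGGGGGG
GGGGGGG
GGGGGRG
GGGGGGG
GGGGGKG
GGGGGKG
GGGGGGG
GGYYYYG
After op 3 paint(3,6,Y):
GGGGGGG
GGGGGGG
GGGGGRG
GGGGGGY
GGGGGKG
GGGGGKG
GGGGGGG
GGYYYYG
After op 4 fill(0,5,W) [48 cells changed]:
WWWWWWW
WWWWWWW
WWWWWRW
WWWWWWY
WWWWWKW
WWWWWKW
WWWWWWW
WWYYYYW

Answer: WWWWWWW
WWWWWWW
WWWWWRW
WWWWWWY
WWWWWKW
WWWWWKW
WWWWWWW
WWYYYYW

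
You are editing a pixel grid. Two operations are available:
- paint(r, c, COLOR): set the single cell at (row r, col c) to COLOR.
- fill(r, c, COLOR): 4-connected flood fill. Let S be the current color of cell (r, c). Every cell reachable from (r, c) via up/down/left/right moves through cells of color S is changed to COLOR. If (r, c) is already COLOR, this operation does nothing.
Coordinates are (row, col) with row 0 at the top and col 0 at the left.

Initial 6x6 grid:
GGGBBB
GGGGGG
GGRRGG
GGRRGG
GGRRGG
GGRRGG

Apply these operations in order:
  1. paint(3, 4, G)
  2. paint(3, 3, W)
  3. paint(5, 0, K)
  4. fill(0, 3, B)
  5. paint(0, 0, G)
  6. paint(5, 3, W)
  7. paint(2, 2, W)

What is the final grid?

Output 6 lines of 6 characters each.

Answer: GGGBBB
GGGGGG
GGWRGG
GGRWGG
GGRRGG
KGRWGG

Derivation:
After op 1 paint(3,4,G):
GGGBBB
GGGGGG
GGRRGG
GGRRGG
GGRRGG
GGRRGG
After op 2 paint(3,3,W):
GGGBBB
GGGGGG
GGRRGG
GGRWGG
GGRRGG
GGRRGG
After op 3 paint(5,0,K):
GGGBBB
GGGGGG
GGRRGG
GGRWGG
GGRRGG
KGRRGG
After op 4 fill(0,3,B) [0 cells changed]:
GGGBBB
GGGGGG
GGRRGG
GGRWGG
GGRRGG
KGRRGG
After op 5 paint(0,0,G):
GGGBBB
GGGGGG
GGRRGG
GGRWGG
GGRRGG
KGRRGG
After op 6 paint(5,3,W):
GGGBBB
GGGGGG
GGRRGG
GGRWGG
GGRRGG
KGRWGG
After op 7 paint(2,2,W):
GGGBBB
GGGGGG
GGWRGG
GGRWGG
GGRRGG
KGRWGG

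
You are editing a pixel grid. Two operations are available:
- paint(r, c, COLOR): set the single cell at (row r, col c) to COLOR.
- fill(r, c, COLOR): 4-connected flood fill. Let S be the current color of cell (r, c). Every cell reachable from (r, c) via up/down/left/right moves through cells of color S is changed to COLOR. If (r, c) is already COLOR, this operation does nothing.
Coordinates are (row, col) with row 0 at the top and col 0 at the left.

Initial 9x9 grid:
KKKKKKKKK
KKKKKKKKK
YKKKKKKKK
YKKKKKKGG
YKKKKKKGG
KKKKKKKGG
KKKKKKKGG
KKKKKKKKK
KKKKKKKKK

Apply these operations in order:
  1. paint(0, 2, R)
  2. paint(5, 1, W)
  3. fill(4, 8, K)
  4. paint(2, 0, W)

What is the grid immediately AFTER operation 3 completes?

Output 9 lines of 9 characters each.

After op 1 paint(0,2,R):
KKRKKKKKK
KKKKKKKKK
YKKKKKKKK
YKKKKKKGG
YKKKKKKGG
KKKKKKKGG
KKKKKKKGG
KKKKKKKKK
KKKKKKKKK
After op 2 paint(5,1,W):
KKRKKKKKK
KKKKKKKKK
YKKKKKKKK
YKKKKKKGG
YKKKKKKGG
KWKKKKKGG
KKKKKKKGG
KKKKKKKKK
KKKKKKKKK
After op 3 fill(4,8,K) [8 cells changed]:
KKRKKKKKK
KKKKKKKKK
YKKKKKKKK
YKKKKKKKK
YKKKKKKKK
KWKKKKKKK
KKKKKKKKK
KKKKKKKKK
KKKKKKKKK

Answer: KKRKKKKKK
KKKKKKKKK
YKKKKKKKK
YKKKKKKKK
YKKKKKKKK
KWKKKKKKK
KKKKKKKKK
KKKKKKKKK
KKKKKKKKK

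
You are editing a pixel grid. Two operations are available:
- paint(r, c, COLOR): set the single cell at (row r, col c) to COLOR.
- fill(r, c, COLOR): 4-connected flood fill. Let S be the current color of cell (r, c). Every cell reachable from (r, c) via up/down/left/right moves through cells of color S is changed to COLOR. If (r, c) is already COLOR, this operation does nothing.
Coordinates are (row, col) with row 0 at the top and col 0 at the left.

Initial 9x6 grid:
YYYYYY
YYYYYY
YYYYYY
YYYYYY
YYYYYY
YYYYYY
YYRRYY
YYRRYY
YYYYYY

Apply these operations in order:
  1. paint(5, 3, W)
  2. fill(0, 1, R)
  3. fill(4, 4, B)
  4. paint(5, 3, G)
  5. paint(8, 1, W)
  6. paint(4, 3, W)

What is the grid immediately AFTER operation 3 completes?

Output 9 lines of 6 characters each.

After op 1 paint(5,3,W):
YYYYYY
YYYYYY
YYYYYY
YYYYYY
YYYYYY
YYYWYY
YYRRYY
YYRRYY
YYYYYY
After op 2 fill(0,1,R) [49 cells changed]:
RRRRRR
RRRRRR
RRRRRR
RRRRRR
RRRRRR
RRRWRR
RRRRRR
RRRRRR
RRRRRR
After op 3 fill(4,4,B) [53 cells changed]:
BBBBBB
BBBBBB
BBBBBB
BBBBBB
BBBBBB
BBBWBB
BBBBBB
BBBBBB
BBBBBB

Answer: BBBBBB
BBBBBB
BBBBBB
BBBBBB
BBBBBB
BBBWBB
BBBBBB
BBBBBB
BBBBBB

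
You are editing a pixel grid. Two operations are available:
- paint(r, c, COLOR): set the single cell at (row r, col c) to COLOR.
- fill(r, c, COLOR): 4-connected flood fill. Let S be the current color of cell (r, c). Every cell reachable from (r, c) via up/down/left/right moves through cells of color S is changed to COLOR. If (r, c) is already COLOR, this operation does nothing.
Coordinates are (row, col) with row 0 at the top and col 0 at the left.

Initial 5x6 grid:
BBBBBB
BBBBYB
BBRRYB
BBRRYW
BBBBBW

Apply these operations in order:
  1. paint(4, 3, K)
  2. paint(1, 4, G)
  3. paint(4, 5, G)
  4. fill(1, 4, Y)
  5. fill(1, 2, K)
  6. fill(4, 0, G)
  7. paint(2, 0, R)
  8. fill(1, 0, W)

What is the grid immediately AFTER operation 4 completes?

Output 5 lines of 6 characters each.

After op 1 paint(4,3,K):
BBBBBB
BBBBYB
BBRRYB
BBRRYW
BBBKBW
After op 2 paint(1,4,G):
BBBBBB
BBBBGB
BBRRYB
BBRRYW
BBBKBW
After op 3 paint(4,5,G):
BBBBBB
BBBBGB
BBRRYB
BBRRYW
BBBKBG
After op 4 fill(1,4,Y) [1 cells changed]:
BBBBBB
BBBBYB
BBRRYB
BBRRYW
BBBKBG

Answer: BBBBBB
BBBBYB
BBRRYB
BBRRYW
BBBKBG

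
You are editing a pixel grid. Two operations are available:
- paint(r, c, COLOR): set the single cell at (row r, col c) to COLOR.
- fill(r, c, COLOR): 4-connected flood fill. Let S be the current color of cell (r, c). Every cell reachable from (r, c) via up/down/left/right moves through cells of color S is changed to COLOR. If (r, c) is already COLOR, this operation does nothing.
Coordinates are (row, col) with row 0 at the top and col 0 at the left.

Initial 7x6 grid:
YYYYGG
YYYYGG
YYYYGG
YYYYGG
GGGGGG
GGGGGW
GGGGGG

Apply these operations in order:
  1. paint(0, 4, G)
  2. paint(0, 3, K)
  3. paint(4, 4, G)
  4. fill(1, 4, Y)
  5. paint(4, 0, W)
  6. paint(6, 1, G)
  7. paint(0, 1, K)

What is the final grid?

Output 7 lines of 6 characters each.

Answer: YKYKYY
YYYYYY
YYYYYY
YYYYYY
WYYYYY
YYYYYW
YGYYYY

Derivation:
After op 1 paint(0,4,G):
YYYYGG
YYYYGG
YYYYGG
YYYYGG
GGGGGG
GGGGGW
GGGGGG
After op 2 paint(0,3,K):
YYYKGG
YYYYGG
YYYYGG
YYYYGG
GGGGGG
GGGGGW
GGGGGG
After op 3 paint(4,4,G):
YYYKGG
YYYYGG
YYYYGG
YYYYGG
GGGGGG
GGGGGW
GGGGGG
After op 4 fill(1,4,Y) [25 cells changed]:
YYYKYY
YYYYYY
YYYYYY
YYYYYY
YYYYYY
YYYYYW
YYYYYY
After op 5 paint(4,0,W):
YYYKYY
YYYYYY
YYYYYY
YYYYYY
WYYYYY
YYYYYW
YYYYYY
After op 6 paint(6,1,G):
YYYKYY
YYYYYY
YYYYYY
YYYYYY
WYYYYY
YYYYYW
YGYYYY
After op 7 paint(0,1,K):
YKYKYY
YYYYYY
YYYYYY
YYYYYY
WYYYYY
YYYYYW
YGYYYY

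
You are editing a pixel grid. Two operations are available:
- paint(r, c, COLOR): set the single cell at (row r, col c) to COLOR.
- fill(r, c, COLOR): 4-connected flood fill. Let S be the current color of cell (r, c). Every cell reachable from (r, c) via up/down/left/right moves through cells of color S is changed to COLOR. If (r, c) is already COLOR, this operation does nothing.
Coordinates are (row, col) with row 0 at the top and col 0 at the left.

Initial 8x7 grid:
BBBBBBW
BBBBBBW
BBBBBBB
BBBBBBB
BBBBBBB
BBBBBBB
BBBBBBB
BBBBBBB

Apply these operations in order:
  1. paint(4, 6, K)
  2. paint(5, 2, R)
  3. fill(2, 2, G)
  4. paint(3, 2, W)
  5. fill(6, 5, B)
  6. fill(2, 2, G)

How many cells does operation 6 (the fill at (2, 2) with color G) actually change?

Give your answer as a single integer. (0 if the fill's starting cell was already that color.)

After op 1 paint(4,6,K):
BBBBBBW
BBBBBBW
BBBBBBB
BBBBBBB
BBBBBBK
BBBBBBB
BBBBBBB
BBBBBBB
After op 2 paint(5,2,R):
BBBBBBW
BBBBBBW
BBBBBBB
BBBBBBB
BBBBBBK
BBRBBBB
BBBBBBB
BBBBBBB
After op 3 fill(2,2,G) [52 cells changed]:
GGGGGGW
GGGGGGW
GGGGGGG
GGGGGGG
GGGGGGK
GGRGGGG
GGGGGGG
GGGGGGG
After op 4 paint(3,2,W):
GGGGGGW
GGGGGGW
GGGGGGG
GGWGGGG
GGGGGGK
GGRGGGG
GGGGGGG
GGGGGGG
After op 5 fill(6,5,B) [51 cells changed]:
BBBBBBW
BBBBBBW
BBBBBBB
BBWBBBB
BBBBBBK
BBRBBBB
BBBBBBB
BBBBBBB
After op 6 fill(2,2,G) [51 cells changed]:
GGGGGGW
GGGGGGW
GGGGGGG
GGWGGGG
GGGGGGK
GGRGGGG
GGGGGGG
GGGGGGG

Answer: 51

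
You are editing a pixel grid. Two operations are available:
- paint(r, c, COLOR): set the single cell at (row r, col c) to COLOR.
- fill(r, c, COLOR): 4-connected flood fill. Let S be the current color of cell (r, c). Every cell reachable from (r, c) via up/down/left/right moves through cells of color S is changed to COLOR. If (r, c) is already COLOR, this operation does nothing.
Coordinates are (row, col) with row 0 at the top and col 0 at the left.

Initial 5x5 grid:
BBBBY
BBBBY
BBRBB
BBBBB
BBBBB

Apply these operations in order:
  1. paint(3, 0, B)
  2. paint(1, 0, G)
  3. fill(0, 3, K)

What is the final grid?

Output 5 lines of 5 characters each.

Answer: KKKKY
GKKKY
KKRKK
KKKKK
KKKKK

Derivation:
After op 1 paint(3,0,B):
BBBBY
BBBBY
BBRBB
BBBBB
BBBBB
After op 2 paint(1,0,G):
BBBBY
GBBBY
BBRBB
BBBBB
BBBBB
After op 3 fill(0,3,K) [21 cells changed]:
KKKKY
GKKKY
KKRKK
KKKKK
KKKKK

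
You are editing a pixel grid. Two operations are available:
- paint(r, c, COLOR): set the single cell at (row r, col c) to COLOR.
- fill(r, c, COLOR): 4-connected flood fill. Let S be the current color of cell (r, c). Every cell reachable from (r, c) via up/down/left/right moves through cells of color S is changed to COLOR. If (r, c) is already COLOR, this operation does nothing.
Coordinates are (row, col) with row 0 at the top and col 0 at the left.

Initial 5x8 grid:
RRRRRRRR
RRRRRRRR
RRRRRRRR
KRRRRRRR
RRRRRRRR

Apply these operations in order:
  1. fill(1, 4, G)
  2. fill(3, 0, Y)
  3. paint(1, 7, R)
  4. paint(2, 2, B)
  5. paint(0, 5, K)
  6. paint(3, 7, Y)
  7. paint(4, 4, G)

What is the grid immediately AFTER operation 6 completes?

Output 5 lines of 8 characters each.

Answer: GGGGGKGG
GGGGGGGR
GGBGGGGG
YGGGGGGY
GGGGGGGG

Derivation:
After op 1 fill(1,4,G) [39 cells changed]:
GGGGGGGG
GGGGGGGG
GGGGGGGG
KGGGGGGG
GGGGGGGG
After op 2 fill(3,0,Y) [1 cells changed]:
GGGGGGGG
GGGGGGGG
GGGGGGGG
YGGGGGGG
GGGGGGGG
After op 3 paint(1,7,R):
GGGGGGGG
GGGGGGGR
GGGGGGGG
YGGGGGGG
GGGGGGGG
After op 4 paint(2,2,B):
GGGGGGGG
GGGGGGGR
GGBGGGGG
YGGGGGGG
GGGGGGGG
After op 5 paint(0,5,K):
GGGGGKGG
GGGGGGGR
GGBGGGGG
YGGGGGGG
GGGGGGGG
After op 6 paint(3,7,Y):
GGGGGKGG
GGGGGGGR
GGBGGGGG
YGGGGGGY
GGGGGGGG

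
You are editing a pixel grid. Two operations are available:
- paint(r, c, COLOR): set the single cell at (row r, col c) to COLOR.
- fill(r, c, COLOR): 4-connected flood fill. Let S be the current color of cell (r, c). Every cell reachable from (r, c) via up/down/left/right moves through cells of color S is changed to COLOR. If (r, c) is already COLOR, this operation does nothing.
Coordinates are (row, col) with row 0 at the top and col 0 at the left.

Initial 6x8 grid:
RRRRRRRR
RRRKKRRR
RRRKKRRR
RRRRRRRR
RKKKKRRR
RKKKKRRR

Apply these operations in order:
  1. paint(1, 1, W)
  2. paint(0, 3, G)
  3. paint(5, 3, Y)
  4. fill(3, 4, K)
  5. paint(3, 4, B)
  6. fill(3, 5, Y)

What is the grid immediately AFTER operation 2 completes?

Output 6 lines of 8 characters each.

Answer: RRRGRRRR
RWRKKRRR
RRRKKRRR
RRRRRRRR
RKKKKRRR
RKKKKRRR

Derivation:
After op 1 paint(1,1,W):
RRRRRRRR
RWRKKRRR
RRRKKRRR
RRRRRRRR
RKKKKRRR
RKKKKRRR
After op 2 paint(0,3,G):
RRRGRRRR
RWRKKRRR
RRRKKRRR
RRRRRRRR
RKKKKRRR
RKKKKRRR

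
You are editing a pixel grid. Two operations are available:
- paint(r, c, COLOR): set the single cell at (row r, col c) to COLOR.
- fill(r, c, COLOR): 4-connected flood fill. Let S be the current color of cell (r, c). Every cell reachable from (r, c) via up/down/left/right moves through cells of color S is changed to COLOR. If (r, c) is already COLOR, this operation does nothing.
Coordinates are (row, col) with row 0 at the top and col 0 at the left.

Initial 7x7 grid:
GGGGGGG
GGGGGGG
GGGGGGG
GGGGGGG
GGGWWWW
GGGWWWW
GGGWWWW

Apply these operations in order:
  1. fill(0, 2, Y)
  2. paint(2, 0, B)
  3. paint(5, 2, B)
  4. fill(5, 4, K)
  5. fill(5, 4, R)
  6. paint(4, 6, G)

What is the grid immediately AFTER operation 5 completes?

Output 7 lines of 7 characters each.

After op 1 fill(0,2,Y) [37 cells changed]:
YYYYYYY
YYYYYYY
YYYYYYY
YYYYYYY
YYYWWWW
YYYWWWW
YYYWWWW
After op 2 paint(2,0,B):
YYYYYYY
YYYYYYY
BYYYYYY
YYYYYYY
YYYWWWW
YYYWWWW
YYYWWWW
After op 3 paint(5,2,B):
YYYYYYY
YYYYYYY
BYYYYYY
YYYYYYY
YYYWWWW
YYBWWWW
YYYWWWW
After op 4 fill(5,4,K) [12 cells changed]:
YYYYYYY
YYYYYYY
BYYYYYY
YYYYYYY
YYYKKKK
YYBKKKK
YYYKKKK
After op 5 fill(5,4,R) [12 cells changed]:
YYYYYYY
YYYYYYY
BYYYYYY
YYYYYYY
YYYRRRR
YYBRRRR
YYYRRRR

Answer: YYYYYYY
YYYYYYY
BYYYYYY
YYYYYYY
YYYRRRR
YYBRRRR
YYYRRRR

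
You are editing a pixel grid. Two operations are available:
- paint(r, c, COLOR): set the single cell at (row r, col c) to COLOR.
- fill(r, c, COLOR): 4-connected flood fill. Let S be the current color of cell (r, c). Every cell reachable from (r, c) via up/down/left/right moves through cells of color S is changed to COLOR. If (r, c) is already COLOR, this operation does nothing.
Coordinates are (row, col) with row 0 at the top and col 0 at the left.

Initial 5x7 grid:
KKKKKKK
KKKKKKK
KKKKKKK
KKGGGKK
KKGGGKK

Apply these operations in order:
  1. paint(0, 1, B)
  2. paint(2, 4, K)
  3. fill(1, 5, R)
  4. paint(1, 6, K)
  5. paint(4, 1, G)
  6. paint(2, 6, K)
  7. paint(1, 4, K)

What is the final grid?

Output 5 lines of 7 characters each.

Answer: RBRRRRR
RRRRKRK
RRRRRRK
RRGGGRR
RGGGGRR

Derivation:
After op 1 paint(0,1,B):
KBKKKKK
KKKKKKK
KKKKKKK
KKGGGKK
KKGGGKK
After op 2 paint(2,4,K):
KBKKKKK
KKKKKKK
KKKKKKK
KKGGGKK
KKGGGKK
After op 3 fill(1,5,R) [28 cells changed]:
RBRRRRR
RRRRRRR
RRRRRRR
RRGGGRR
RRGGGRR
After op 4 paint(1,6,K):
RBRRRRR
RRRRRRK
RRRRRRR
RRGGGRR
RRGGGRR
After op 5 paint(4,1,G):
RBRRRRR
RRRRRRK
RRRRRRR
RRGGGRR
RGGGGRR
After op 6 paint(2,6,K):
RBRRRRR
RRRRRRK
RRRRRRK
RRGGGRR
RGGGGRR
After op 7 paint(1,4,K):
RBRRRRR
RRRRKRK
RRRRRRK
RRGGGRR
RGGGGRR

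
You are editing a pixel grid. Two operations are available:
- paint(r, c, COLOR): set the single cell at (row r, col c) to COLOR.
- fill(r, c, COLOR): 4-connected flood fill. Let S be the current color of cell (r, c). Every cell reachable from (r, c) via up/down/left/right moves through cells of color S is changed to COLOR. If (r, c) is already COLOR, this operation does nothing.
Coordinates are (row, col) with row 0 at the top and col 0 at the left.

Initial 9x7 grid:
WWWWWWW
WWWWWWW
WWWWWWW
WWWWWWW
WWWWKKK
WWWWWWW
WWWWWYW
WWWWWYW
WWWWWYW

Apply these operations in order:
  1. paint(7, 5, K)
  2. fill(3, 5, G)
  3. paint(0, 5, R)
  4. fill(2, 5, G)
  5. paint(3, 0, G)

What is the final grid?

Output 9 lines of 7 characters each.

Answer: GGGGGRG
GGGGGGG
GGGGGGG
GGGGGGG
GGGGKKK
GGGGGGG
GGGGGYG
GGGGGKG
GGGGGYG

Derivation:
After op 1 paint(7,5,K):
WWWWWWW
WWWWWWW
WWWWWWW
WWWWWWW
WWWWKKK
WWWWWWW
WWWWWYW
WWWWWKW
WWWWWYW
After op 2 fill(3,5,G) [57 cells changed]:
GGGGGGG
GGGGGGG
GGGGGGG
GGGGGGG
GGGGKKK
GGGGGGG
GGGGGYG
GGGGGKG
GGGGGYG
After op 3 paint(0,5,R):
GGGGGRG
GGGGGGG
GGGGGGG
GGGGGGG
GGGGKKK
GGGGGGG
GGGGGYG
GGGGGKG
GGGGGYG
After op 4 fill(2,5,G) [0 cells changed]:
GGGGGRG
GGGGGGG
GGGGGGG
GGGGGGG
GGGGKKK
GGGGGGG
GGGGGYG
GGGGGKG
GGGGGYG
After op 5 paint(3,0,G):
GGGGGRG
GGGGGGG
GGGGGGG
GGGGGGG
GGGGKKK
GGGGGGG
GGGGGYG
GGGGGKG
GGGGGYG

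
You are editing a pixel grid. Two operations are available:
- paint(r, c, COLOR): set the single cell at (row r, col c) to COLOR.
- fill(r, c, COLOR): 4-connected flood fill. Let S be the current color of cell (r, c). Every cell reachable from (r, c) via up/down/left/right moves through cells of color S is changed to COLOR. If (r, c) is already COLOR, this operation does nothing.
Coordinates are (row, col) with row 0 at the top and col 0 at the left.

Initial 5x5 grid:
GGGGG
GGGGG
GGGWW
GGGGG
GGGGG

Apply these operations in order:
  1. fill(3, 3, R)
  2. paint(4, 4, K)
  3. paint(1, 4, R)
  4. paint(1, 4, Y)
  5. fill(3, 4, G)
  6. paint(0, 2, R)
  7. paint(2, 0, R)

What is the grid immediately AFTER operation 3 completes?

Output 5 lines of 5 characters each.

After op 1 fill(3,3,R) [23 cells changed]:
RRRRR
RRRRR
RRRWW
RRRRR
RRRRR
After op 2 paint(4,4,K):
RRRRR
RRRRR
RRRWW
RRRRR
RRRRK
After op 3 paint(1,4,R):
RRRRR
RRRRR
RRRWW
RRRRR
RRRRK

Answer: RRRRR
RRRRR
RRRWW
RRRRR
RRRRK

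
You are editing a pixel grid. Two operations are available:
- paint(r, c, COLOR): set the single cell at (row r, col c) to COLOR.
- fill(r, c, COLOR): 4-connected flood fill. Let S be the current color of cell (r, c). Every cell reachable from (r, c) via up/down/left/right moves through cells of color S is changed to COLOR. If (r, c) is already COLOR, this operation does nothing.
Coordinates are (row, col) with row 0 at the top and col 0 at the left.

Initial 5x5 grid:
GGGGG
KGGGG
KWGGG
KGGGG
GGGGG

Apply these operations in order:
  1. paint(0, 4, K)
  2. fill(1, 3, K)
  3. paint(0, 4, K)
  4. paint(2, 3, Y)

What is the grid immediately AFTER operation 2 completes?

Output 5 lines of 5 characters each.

Answer: KKKKK
KKKKK
KWKKK
KKKKK
KKKKK

Derivation:
After op 1 paint(0,4,K):
GGGGK
KGGGG
KWGGG
KGGGG
GGGGG
After op 2 fill(1,3,K) [20 cells changed]:
KKKKK
KKKKK
KWKKK
KKKKK
KKKKK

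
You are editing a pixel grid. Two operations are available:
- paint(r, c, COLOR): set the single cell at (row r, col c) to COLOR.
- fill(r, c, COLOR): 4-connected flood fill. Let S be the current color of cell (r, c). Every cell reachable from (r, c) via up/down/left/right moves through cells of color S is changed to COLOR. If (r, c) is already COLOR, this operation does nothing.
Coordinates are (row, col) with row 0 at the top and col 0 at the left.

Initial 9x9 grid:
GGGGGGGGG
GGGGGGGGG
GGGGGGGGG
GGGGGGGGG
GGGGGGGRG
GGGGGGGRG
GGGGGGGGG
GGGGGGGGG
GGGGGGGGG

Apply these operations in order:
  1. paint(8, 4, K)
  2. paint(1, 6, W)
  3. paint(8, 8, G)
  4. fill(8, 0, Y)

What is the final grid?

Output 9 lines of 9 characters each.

After op 1 paint(8,4,K):
GGGGGGGGG
GGGGGGGGG
GGGGGGGGG
GGGGGGGGG
GGGGGGGRG
GGGGGGGRG
GGGGGGGGG
GGGGGGGGG
GGGGKGGGG
After op 2 paint(1,6,W):
GGGGGGGGG
GGGGGGWGG
GGGGGGGGG
GGGGGGGGG
GGGGGGGRG
GGGGGGGRG
GGGGGGGGG
GGGGGGGGG
GGGGKGGGG
After op 3 paint(8,8,G):
GGGGGGGGG
GGGGGGWGG
GGGGGGGGG
GGGGGGGGG
GGGGGGGRG
GGGGGGGRG
GGGGGGGGG
GGGGGGGGG
GGGGKGGGG
After op 4 fill(8,0,Y) [77 cells changed]:
YYYYYYYYY
YYYYYYWYY
YYYYYYYYY
YYYYYYYYY
YYYYYYYRY
YYYYYYYRY
YYYYYYYYY
YYYYYYYYY
YYYYKYYYY

Answer: YYYYYYYYY
YYYYYYWYY
YYYYYYYYY
YYYYYYYYY
YYYYYYYRY
YYYYYYYRY
YYYYYYYYY
YYYYYYYYY
YYYYKYYYY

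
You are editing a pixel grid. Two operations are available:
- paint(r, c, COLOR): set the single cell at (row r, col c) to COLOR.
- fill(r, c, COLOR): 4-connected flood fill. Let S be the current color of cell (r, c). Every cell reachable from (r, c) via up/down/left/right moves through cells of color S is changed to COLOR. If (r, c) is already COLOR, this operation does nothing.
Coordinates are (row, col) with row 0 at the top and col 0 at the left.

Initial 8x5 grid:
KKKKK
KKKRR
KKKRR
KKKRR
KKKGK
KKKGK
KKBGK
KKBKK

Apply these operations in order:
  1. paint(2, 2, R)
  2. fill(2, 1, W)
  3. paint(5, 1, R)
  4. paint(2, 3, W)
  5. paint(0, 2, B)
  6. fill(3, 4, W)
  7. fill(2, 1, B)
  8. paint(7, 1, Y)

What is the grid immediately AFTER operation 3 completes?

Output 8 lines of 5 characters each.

Answer: WWWWW
WWWRR
WWRRR
WWWRR
WWWGK
WRWGK
WWBGK
WWBKK

Derivation:
After op 1 paint(2,2,R):
KKKKK
KKKRR
KKRRR
KKKRR
KKKGK
KKKGK
KKBGK
KKBKK
After op 2 fill(2,1,W) [23 cells changed]:
WWWWW
WWWRR
WWRRR
WWWRR
WWWGK
WWWGK
WWBGK
WWBKK
After op 3 paint(5,1,R):
WWWWW
WWWRR
WWRRR
WWWRR
WWWGK
WRWGK
WWBGK
WWBKK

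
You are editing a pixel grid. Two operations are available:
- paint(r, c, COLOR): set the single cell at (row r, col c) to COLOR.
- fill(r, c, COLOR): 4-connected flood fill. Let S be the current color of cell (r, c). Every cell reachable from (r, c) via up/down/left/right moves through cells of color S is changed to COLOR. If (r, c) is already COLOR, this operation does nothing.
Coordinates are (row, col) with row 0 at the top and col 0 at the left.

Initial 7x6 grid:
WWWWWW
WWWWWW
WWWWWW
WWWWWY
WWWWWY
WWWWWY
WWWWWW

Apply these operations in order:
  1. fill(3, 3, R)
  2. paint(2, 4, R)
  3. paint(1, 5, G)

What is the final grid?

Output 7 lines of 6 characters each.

After op 1 fill(3,3,R) [39 cells changed]:
RRRRRR
RRRRRR
RRRRRR
RRRRRY
RRRRRY
RRRRRY
RRRRRR
After op 2 paint(2,4,R):
RRRRRR
RRRRRR
RRRRRR
RRRRRY
RRRRRY
RRRRRY
RRRRRR
After op 3 paint(1,5,G):
RRRRRR
RRRRRG
RRRRRR
RRRRRY
RRRRRY
RRRRRY
RRRRRR

Answer: RRRRRR
RRRRRG
RRRRRR
RRRRRY
RRRRRY
RRRRRY
RRRRRR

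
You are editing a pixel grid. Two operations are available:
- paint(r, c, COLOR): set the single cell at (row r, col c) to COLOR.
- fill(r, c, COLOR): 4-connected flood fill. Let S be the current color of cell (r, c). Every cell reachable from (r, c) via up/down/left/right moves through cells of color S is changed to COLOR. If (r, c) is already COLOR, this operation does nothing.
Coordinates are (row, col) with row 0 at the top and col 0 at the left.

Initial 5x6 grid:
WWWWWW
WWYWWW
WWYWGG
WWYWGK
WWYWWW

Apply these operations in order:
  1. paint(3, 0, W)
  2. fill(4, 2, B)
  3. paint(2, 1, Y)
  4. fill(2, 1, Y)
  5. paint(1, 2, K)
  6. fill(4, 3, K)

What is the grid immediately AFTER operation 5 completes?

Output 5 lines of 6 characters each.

After op 1 paint(3,0,W):
WWWWWW
WWYWWW
WWYWGG
WWYWGK
WWYWWW
After op 2 fill(4,2,B) [4 cells changed]:
WWWWWW
WWBWWW
WWBWGG
WWBWGK
WWBWWW
After op 3 paint(2,1,Y):
WWWWWW
WWBWWW
WYBWGG
WWBWGK
WWBWWW
After op 4 fill(2,1,Y) [0 cells changed]:
WWWWWW
WWBWWW
WYBWGG
WWBWGK
WWBWWW
After op 5 paint(1,2,K):
WWWWWW
WWKWWW
WYBWGG
WWBWGK
WWBWWW

Answer: WWWWWW
WWKWWW
WYBWGG
WWBWGK
WWBWWW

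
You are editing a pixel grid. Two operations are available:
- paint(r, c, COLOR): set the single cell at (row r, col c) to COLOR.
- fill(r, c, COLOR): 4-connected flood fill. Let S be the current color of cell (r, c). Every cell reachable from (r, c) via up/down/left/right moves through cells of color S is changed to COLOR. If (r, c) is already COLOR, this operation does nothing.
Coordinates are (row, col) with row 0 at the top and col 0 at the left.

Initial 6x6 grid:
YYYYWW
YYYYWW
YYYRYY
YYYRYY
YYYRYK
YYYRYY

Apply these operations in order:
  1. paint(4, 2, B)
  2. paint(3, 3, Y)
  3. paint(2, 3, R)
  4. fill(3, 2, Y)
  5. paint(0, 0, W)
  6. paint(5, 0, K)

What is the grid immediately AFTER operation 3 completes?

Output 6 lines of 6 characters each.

After op 1 paint(4,2,B):
YYYYWW
YYYYWW
YYYRYY
YYYRYY
YYBRYK
YYYRYY
After op 2 paint(3,3,Y):
YYYYWW
YYYYWW
YYYRYY
YYYYYY
YYBRYK
YYYRYY
After op 3 paint(2,3,R):
YYYYWW
YYYYWW
YYYRYY
YYYYYY
YYBRYK
YYYRYY

Answer: YYYYWW
YYYYWW
YYYRYY
YYYYYY
YYBRYK
YYYRYY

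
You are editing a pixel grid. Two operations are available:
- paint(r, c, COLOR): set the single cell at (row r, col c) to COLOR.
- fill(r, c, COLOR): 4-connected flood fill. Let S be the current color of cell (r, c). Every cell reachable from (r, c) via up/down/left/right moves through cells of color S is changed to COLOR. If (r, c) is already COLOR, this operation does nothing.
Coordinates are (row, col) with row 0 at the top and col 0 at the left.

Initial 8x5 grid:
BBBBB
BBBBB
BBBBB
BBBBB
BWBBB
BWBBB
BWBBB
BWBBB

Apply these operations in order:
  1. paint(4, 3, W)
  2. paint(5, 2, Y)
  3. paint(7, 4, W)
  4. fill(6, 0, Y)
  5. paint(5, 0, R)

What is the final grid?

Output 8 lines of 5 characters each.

Answer: YYYYY
YYYYY
YYYYY
YYYYY
YWYWY
RWYYY
YWYYY
YWYYW

Derivation:
After op 1 paint(4,3,W):
BBBBB
BBBBB
BBBBB
BBBBB
BWBWB
BWBBB
BWBBB
BWBBB
After op 2 paint(5,2,Y):
BBBBB
BBBBB
BBBBB
BBBBB
BWBWB
BWYBB
BWBBB
BWBBB
After op 3 paint(7,4,W):
BBBBB
BBBBB
BBBBB
BBBBB
BWBWB
BWYBB
BWBBB
BWBBW
After op 4 fill(6,0,Y) [33 cells changed]:
YYYYY
YYYYY
YYYYY
YYYYY
YWYWY
YWYYY
YWYYY
YWYYW
After op 5 paint(5,0,R):
YYYYY
YYYYY
YYYYY
YYYYY
YWYWY
RWYYY
YWYYY
YWYYW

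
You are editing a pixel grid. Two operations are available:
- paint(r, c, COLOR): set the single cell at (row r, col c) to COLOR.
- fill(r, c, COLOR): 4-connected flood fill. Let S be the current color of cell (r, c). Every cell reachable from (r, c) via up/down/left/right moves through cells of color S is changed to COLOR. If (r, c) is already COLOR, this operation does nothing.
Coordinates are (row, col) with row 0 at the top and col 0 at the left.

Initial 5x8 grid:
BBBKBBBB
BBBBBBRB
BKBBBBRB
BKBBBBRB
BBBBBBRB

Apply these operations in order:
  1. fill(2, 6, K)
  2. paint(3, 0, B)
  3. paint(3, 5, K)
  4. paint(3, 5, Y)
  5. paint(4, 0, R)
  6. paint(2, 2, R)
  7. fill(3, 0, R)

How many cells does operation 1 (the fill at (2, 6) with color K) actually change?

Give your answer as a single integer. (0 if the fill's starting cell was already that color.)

After op 1 fill(2,6,K) [4 cells changed]:
BBBKBBBB
BBBBBBKB
BKBBBBKB
BKBBBBKB
BBBBBBKB

Answer: 4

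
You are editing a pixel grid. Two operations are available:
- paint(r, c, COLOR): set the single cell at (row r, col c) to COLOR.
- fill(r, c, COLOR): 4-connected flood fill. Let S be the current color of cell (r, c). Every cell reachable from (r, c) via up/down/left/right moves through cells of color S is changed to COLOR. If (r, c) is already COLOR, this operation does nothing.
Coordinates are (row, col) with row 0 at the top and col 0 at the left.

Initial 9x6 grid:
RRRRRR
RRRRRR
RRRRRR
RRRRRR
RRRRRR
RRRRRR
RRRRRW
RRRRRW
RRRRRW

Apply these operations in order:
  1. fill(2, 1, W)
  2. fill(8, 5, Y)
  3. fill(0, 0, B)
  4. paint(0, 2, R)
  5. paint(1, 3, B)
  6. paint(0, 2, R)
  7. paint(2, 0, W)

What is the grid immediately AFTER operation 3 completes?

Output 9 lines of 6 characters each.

After op 1 fill(2,1,W) [51 cells changed]:
WWWWWW
WWWWWW
WWWWWW
WWWWWW
WWWWWW
WWWWWW
WWWWWW
WWWWWW
WWWWWW
After op 2 fill(8,5,Y) [54 cells changed]:
YYYYYY
YYYYYY
YYYYYY
YYYYYY
YYYYYY
YYYYYY
YYYYYY
YYYYYY
YYYYYY
After op 3 fill(0,0,B) [54 cells changed]:
BBBBBB
BBBBBB
BBBBBB
BBBBBB
BBBBBB
BBBBBB
BBBBBB
BBBBBB
BBBBBB

Answer: BBBBBB
BBBBBB
BBBBBB
BBBBBB
BBBBBB
BBBBBB
BBBBBB
BBBBBB
BBBBBB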